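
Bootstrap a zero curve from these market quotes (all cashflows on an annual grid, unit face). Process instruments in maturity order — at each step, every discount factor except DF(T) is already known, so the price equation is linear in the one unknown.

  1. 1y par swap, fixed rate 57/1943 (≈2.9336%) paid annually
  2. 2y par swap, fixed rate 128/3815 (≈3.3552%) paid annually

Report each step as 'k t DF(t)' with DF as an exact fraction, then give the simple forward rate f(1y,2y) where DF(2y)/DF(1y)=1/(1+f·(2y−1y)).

1 1 1943/2000
2 2 117/125
f(1y,2y) = ((1943/2000)/(117/125) − 1)/(1) = 71/1872 ≈ 3.7927%

step 1 [1y] swap r/1=57/1943: DF=(1 − 57/1943·(0))/(1+57/1943) = 1943/2000 ≈ 0.971500
step 2 [2y] swap r/1=128/3815: DF=(1 − 128/3815·(0.971500))/(1+128/3815) = 117/125 ≈ 0.936000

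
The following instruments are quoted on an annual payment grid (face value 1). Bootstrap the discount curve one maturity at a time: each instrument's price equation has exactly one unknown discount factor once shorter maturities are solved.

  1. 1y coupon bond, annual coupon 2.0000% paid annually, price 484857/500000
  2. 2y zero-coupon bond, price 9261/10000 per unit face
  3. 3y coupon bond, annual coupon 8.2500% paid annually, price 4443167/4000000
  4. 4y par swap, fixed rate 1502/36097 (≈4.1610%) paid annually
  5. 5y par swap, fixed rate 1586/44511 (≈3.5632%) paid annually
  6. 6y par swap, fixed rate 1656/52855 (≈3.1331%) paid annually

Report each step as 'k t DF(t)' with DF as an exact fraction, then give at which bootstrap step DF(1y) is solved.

1 1 9507/10000
2 2 9261/10000
3 3 8831/10000
4 4 4249/5000
5 5 4207/5000
6 6 1043/1250
DF(1y) is solved at step 1

step 1 [1y] bond c/1=1/50: DF=(484857/500000 − 1/50·(0))/(1+1/50) = 9507/10000 ≈ 0.950700
step 2 [2y] zero: DF = P = 9261/10000 ≈ 0.926100
step 3 [3y] bond c/1=33/400: DF=(4443167/4000000 − 33/400·(0.950700+0.926100))/(1+33/400) = 8831/10000 ≈ 0.883100
step 4 [4y] swap r/1=1502/36097: DF=(1 − 1502/36097·(0.950700+0.926100+0.883100))/(1+1502/36097) = 4249/5000 ≈ 0.849800
step 5 [5y] swap r/1=1586/44511: DF=(1 − 1586/44511·(0.950700+0.926100+0.883100+0.849800))/(1+1586/44511) = 4207/5000 ≈ 0.841400
step 6 [6y] swap r/1=1656/52855: DF=(1 − 1656/52855·(0.950700+0.926100+0.883100+0.849800+0.841400))/(1+1656/52855) = 1043/1250 ≈ 0.834400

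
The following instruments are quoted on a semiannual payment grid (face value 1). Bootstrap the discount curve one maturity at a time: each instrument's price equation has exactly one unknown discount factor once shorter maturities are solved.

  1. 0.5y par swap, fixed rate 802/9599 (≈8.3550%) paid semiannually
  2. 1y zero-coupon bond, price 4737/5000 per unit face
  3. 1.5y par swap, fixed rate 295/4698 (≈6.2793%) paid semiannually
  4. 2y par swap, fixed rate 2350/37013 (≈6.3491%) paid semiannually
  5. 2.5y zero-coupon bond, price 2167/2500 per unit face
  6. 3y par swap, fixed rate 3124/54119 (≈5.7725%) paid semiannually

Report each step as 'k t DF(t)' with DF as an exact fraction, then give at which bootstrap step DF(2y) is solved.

step 1 [0.5y] swap r/2=401/9599: DF=(1 − 401/9599·(0))/(1+401/9599) = 9599/10000 ≈ 0.959900
step 2 [1y] zero: DF = P = 4737/5000 ≈ 0.947400
step 3 [1.5y] swap r/2=295/9396: DF=(1 − 295/9396·(0.959900+0.947400))/(1+295/9396) = 1823/2000 ≈ 0.911500
step 4 [2y] swap r/2=1175/37013: DF=(1 − 1175/37013·(0.959900+0.947400+0.911500))/(1+1175/37013) = 353/400 ≈ 0.882500
step 5 [2.5y] zero: DF = P = 2167/2500 ≈ 0.866800
step 6 [3y] swap r/2=1562/54119: DF=(1 − 1562/54119·(0.959900+0.947400+0.911500+0.882500+0.866800))/(1+1562/54119) = 4219/5000 ≈ 0.843800

1 1/2 9599/10000
2 1 4737/5000
3 3/2 1823/2000
4 2 353/400
5 5/2 2167/2500
6 3 4219/5000
DF(2y) is solved at step 4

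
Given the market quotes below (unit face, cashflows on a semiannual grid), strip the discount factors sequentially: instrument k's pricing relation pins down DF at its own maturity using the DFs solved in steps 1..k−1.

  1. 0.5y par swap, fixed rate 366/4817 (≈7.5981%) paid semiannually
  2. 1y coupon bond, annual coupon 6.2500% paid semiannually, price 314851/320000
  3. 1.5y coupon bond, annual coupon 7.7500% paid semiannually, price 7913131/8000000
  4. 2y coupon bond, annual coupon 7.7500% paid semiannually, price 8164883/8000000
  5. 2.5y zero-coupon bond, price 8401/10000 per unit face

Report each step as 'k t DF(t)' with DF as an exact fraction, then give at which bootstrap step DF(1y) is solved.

1 1/2 4817/5000
2 1 9249/10000
3 3/2 4409/5000
4 2 1099/1250
5 5/2 8401/10000
DF(1y) is solved at step 2

step 1 [0.5y] swap r/2=183/4817: DF=(1 − 183/4817·(0))/(1+183/4817) = 4817/5000 ≈ 0.963400
step 2 [1y] bond c/2=1/32: DF=(314851/320000 − 1/32·(0.963400))/(1+1/32) = 9249/10000 ≈ 0.924900
step 3 [1.5y] bond c/2=31/800: DF=(7913131/8000000 − 31/800·(0.963400+0.924900))/(1+31/800) = 4409/5000 ≈ 0.881800
step 4 [2y] bond c/2=31/800: DF=(8164883/8000000 − 31/800·(0.963400+0.924900+0.881800))/(1+31/800) = 1099/1250 ≈ 0.879200
step 5 [2.5y] zero: DF = P = 8401/10000 ≈ 0.840100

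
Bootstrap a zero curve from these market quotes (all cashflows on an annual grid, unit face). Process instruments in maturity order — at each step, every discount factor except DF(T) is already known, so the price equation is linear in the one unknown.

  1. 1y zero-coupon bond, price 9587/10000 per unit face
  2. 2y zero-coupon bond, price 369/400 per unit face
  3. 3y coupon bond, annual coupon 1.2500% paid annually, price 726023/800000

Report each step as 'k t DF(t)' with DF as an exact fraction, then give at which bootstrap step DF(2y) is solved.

step 1 [1y] zero: DF = P = 9587/10000 ≈ 0.958700
step 2 [2y] zero: DF = P = 369/400 ≈ 0.922500
step 3 [3y] bond c/1=1/80: DF=(726023/800000 − 1/80·(0.958700+0.922500))/(1+1/80) = 8731/10000 ≈ 0.873100

1 1 9587/10000
2 2 369/400
3 3 8731/10000
DF(2y) is solved at step 2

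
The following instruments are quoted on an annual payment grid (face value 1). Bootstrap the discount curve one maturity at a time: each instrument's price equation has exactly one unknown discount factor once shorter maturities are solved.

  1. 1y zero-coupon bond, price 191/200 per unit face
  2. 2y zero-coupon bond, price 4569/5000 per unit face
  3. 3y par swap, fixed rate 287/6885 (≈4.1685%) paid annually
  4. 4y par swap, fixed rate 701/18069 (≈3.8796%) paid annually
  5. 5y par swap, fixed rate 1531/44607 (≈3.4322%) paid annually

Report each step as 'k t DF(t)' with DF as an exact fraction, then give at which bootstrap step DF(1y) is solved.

step 1 [1y] zero: DF = P = 191/200 ≈ 0.955000
step 2 [2y] zero: DF = P = 4569/5000 ≈ 0.913800
step 3 [3y] swap r/1=287/6885: DF=(1 − 287/6885·(0.955000+0.913800))/(1+287/6885) = 2213/2500 ≈ 0.885200
step 4 [4y] swap r/1=701/18069: DF=(1 − 701/18069·(0.955000+0.913800+0.885200))/(1+701/18069) = 4299/5000 ≈ 0.859800
step 5 [5y] swap r/1=1531/44607: DF=(1 − 1531/44607·(0.955000+0.913800+0.885200+0.859800))/(1+1531/44607) = 8469/10000 ≈ 0.846900

1 1 191/200
2 2 4569/5000
3 3 2213/2500
4 4 4299/5000
5 5 8469/10000
DF(1y) is solved at step 1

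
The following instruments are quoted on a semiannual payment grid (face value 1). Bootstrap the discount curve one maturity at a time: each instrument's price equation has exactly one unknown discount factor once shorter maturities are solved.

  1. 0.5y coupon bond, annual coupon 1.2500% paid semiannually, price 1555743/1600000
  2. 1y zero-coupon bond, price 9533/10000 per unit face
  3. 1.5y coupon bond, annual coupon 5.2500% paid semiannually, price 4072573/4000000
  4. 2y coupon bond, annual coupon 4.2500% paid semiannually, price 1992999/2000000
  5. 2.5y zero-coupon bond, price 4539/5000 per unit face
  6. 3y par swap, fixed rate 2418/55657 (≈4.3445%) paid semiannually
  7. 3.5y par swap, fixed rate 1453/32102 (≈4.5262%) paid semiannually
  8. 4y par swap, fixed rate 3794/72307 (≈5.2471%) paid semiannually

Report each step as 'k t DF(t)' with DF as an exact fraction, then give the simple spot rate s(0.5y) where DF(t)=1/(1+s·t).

step 1 [0.5y] bond c/2=1/160: DF=(1555743/1600000 − 1/160·(0))/(1+1/160) = 9663/10000 ≈ 0.966300
step 2 [1y] zero: DF = P = 9533/10000 ≈ 0.953300
step 3 [1.5y] bond c/2=21/800: DF=(4072573/4000000 − 21/800·(0.966300+0.953300))/(1+21/800) = 943/1000 ≈ 0.943000
step 4 [2y] bond c/2=17/800: DF=(1992999/2000000 − 17/800·(0.966300+0.953300+0.943000))/(1+17/800) = 4581/5000 ≈ 0.916200
step 5 [2.5y] zero: DF = P = 4539/5000 ≈ 0.907800
step 6 [3y] swap r/2=1209/55657: DF=(1 − 1209/55657·(0.966300+0.953300+0.943000+0.916200+0.907800))/(1+1209/55657) = 8791/10000 ≈ 0.879100
step 7 [3.5y] swap r/2=1453/64204: DF=(1 − 1453/64204·(0.966300+0.953300+0.943000+0.916200+0.907800+0.879100))/(1+1453/64204) = 8547/10000 ≈ 0.854700
step 8 [4y] swap r/2=1897/72307: DF=(1 − 1897/72307·(0.966300+0.953300+0.943000+0.916200+0.907800+0.879100+0.854700))/(1+1897/72307) = 8103/10000 ≈ 0.810300

1 1/2 9663/10000
2 1 9533/10000
3 3/2 943/1000
4 2 4581/5000
5 5/2 4539/5000
6 3 8791/10000
7 7/2 8547/10000
8 4 8103/10000
s(0.5y) = (1/(9663/10000) − 1)/(1/2) = 674/9663 ≈ 6.9751%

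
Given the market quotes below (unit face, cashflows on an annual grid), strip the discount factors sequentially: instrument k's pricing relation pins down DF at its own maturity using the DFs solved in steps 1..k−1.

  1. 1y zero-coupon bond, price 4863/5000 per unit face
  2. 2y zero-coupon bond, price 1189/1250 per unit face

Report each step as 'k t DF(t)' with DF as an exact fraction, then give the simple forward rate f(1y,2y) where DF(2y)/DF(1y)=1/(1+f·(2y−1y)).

step 1 [1y] zero: DF = P = 4863/5000 ≈ 0.972600
step 2 [2y] zero: DF = P = 1189/1250 ≈ 0.951200

1 1 4863/5000
2 2 1189/1250
f(1y,2y) = ((4863/5000)/(1189/1250) − 1)/(1) = 107/4756 ≈ 2.2498%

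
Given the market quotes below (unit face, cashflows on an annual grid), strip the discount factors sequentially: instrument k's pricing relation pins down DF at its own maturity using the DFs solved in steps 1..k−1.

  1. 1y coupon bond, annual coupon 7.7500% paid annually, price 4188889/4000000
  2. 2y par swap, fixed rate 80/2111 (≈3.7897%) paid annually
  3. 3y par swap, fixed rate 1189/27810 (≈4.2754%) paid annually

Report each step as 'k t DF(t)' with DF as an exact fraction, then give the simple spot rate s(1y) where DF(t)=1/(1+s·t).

1 1 9719/10000
2 2 116/125
3 3 8811/10000
s(1y) = (1/(9719/10000) − 1)/(1) = 281/9719 ≈ 2.8912%

step 1 [1y] bond c/1=31/400: DF=(4188889/4000000 − 31/400·(0))/(1+31/400) = 9719/10000 ≈ 0.971900
step 2 [2y] swap r/1=80/2111: DF=(1 − 80/2111·(0.971900))/(1+80/2111) = 116/125 ≈ 0.928000
step 3 [3y] swap r/1=1189/27810: DF=(1 − 1189/27810·(0.971900+0.928000))/(1+1189/27810) = 8811/10000 ≈ 0.881100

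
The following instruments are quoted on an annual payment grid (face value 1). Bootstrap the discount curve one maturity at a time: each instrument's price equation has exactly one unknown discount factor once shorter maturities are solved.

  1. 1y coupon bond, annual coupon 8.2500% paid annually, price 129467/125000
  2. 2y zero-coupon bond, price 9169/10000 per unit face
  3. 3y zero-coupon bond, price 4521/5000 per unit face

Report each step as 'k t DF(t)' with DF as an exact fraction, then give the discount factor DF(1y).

1 1 598/625
2 2 9169/10000
3 3 4521/5000
DF(1y) = 598/625 ≈ 0.956800

step 1 [1y] bond c/1=33/400: DF=(129467/125000 − 33/400·(0))/(1+33/400) = 598/625 ≈ 0.956800
step 2 [2y] zero: DF = P = 9169/10000 ≈ 0.916900
step 3 [3y] zero: DF = P = 4521/5000 ≈ 0.904200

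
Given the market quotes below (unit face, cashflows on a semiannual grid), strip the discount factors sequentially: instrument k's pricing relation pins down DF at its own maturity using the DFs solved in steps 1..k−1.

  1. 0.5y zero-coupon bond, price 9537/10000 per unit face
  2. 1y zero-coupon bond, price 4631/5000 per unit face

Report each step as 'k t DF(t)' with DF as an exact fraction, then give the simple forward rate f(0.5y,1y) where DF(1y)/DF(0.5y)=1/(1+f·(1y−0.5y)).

1 1/2 9537/10000
2 1 4631/5000
f(0.5y,1y) = ((9537/10000)/(4631/5000) − 1)/(1/2) = 25/421 ≈ 5.9382%

step 1 [0.5y] zero: DF = P = 9537/10000 ≈ 0.953700
step 2 [1y] zero: DF = P = 4631/5000 ≈ 0.926200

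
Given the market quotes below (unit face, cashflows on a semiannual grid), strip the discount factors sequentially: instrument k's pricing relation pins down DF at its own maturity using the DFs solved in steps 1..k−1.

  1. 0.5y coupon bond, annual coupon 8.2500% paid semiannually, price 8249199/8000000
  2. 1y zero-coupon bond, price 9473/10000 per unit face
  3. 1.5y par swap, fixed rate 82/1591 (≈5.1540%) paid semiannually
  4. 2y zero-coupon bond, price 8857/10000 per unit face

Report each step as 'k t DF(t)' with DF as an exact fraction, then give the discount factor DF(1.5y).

step 1 [0.5y] bond c/2=33/800: DF=(8249199/8000000 − 33/800·(0))/(1+33/800) = 9903/10000 ≈ 0.990300
step 2 [1y] zero: DF = P = 9473/10000 ≈ 0.947300
step 3 [1.5y] swap r/2=41/1591: DF=(1 − 41/1591·(0.990300+0.947300))/(1+41/1591) = 4631/5000 ≈ 0.926200
step 4 [2y] zero: DF = P = 8857/10000 ≈ 0.885700

1 1/2 9903/10000
2 1 9473/10000
3 3/2 4631/5000
4 2 8857/10000
DF(1.5y) = 4631/5000 ≈ 0.926200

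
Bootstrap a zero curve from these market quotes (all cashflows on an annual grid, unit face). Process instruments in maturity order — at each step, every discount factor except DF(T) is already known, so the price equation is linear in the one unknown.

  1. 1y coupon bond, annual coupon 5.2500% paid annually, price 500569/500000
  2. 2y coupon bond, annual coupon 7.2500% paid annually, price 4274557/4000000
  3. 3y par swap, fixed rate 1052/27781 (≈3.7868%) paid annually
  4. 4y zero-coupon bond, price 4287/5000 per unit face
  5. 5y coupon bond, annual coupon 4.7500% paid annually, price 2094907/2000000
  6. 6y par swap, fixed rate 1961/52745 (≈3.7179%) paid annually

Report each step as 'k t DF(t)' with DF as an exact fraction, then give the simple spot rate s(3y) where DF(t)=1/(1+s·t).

step 1 [1y] bond c/1=21/400: DF=(500569/500000 − 21/400·(0))/(1+21/400) = 1189/1250 ≈ 0.951200
step 2 [2y] bond c/1=29/400: DF=(4274557/4000000 − 29/400·(0.951200))/(1+29/400) = 9321/10000 ≈ 0.932100
step 3 [3y] swap r/1=1052/27781: DF=(1 − 1052/27781·(0.951200+0.932100))/(1+1052/27781) = 2237/2500 ≈ 0.894800
step 4 [4y] zero: DF = P = 4287/5000 ≈ 0.857400
step 5 [5y] bond c/1=19/400: DF=(2094907/2000000 − 19/400·(0.951200+0.932100+0.894800+0.857400))/(1+19/400) = 8351/10000 ≈ 0.835100
step 6 [6y] swap r/1=1961/52745: DF=(1 − 1961/52745·(0.951200+0.932100+0.894800+0.857400+0.835100))/(1+1961/52745) = 8039/10000 ≈ 0.803900

1 1 1189/1250
2 2 9321/10000
3 3 2237/2500
4 4 4287/5000
5 5 8351/10000
6 6 8039/10000
s(3y) = (1/(2237/2500) − 1)/(3) = 263/6711 ≈ 3.9189%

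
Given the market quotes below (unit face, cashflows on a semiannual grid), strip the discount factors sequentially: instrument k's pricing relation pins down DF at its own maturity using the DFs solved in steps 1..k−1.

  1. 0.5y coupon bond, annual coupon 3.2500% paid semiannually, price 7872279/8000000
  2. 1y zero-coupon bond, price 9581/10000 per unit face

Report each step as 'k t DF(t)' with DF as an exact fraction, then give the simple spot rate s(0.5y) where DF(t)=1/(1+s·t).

step 1 [0.5y] bond c/2=13/800: DF=(7872279/8000000 − 13/800·(0))/(1+13/800) = 9683/10000 ≈ 0.968300
step 2 [1y] zero: DF = P = 9581/10000 ≈ 0.958100

1 1/2 9683/10000
2 1 9581/10000
s(0.5y) = (1/(9683/10000) − 1)/(1/2) = 634/9683 ≈ 6.5476%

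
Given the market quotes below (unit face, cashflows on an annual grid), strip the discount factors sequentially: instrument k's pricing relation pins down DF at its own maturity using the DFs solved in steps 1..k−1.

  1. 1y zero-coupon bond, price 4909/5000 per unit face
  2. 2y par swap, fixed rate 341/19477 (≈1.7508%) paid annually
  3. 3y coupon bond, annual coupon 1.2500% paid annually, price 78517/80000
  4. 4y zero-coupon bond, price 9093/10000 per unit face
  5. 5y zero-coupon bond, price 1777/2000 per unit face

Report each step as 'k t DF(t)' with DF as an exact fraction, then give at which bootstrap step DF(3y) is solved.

step 1 [1y] zero: DF = P = 4909/5000 ≈ 0.981800
step 2 [2y] swap r/1=341/19477: DF=(1 − 341/19477·(0.981800))/(1+341/19477) = 9659/10000 ≈ 0.965900
step 3 [3y] bond c/1=1/80: DF=(78517/80000 − 1/80·(0.981800+0.965900))/(1+1/80) = 9453/10000 ≈ 0.945300
step 4 [4y] zero: DF = P = 9093/10000 ≈ 0.909300
step 5 [5y] zero: DF = P = 1777/2000 ≈ 0.888500

1 1 4909/5000
2 2 9659/10000
3 3 9453/10000
4 4 9093/10000
5 5 1777/2000
DF(3y) is solved at step 3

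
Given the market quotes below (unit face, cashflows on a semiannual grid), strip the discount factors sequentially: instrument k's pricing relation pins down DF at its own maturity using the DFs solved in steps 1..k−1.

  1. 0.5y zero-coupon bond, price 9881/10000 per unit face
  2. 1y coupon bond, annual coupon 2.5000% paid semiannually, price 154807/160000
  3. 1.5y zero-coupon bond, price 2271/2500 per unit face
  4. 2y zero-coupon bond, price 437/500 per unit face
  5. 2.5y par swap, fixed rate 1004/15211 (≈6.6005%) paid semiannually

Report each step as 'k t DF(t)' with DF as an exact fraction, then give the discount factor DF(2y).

1 1/2 9881/10000
2 1 4717/5000
3 3/2 2271/2500
4 2 437/500
5 5/2 4247/5000
DF(2y) = 437/500 ≈ 0.874000

step 1 [0.5y] zero: DF = P = 9881/10000 ≈ 0.988100
step 2 [1y] bond c/2=1/80: DF=(154807/160000 − 1/80·(0.988100))/(1+1/80) = 4717/5000 ≈ 0.943400
step 3 [1.5y] zero: DF = P = 2271/2500 ≈ 0.908400
step 4 [2y] zero: DF = P = 437/500 ≈ 0.874000
step 5 [2.5y] swap r/2=502/15211: DF=(1 − 502/15211·(0.988100+0.943400+0.908400+0.874000))/(1+502/15211) = 4247/5000 ≈ 0.849400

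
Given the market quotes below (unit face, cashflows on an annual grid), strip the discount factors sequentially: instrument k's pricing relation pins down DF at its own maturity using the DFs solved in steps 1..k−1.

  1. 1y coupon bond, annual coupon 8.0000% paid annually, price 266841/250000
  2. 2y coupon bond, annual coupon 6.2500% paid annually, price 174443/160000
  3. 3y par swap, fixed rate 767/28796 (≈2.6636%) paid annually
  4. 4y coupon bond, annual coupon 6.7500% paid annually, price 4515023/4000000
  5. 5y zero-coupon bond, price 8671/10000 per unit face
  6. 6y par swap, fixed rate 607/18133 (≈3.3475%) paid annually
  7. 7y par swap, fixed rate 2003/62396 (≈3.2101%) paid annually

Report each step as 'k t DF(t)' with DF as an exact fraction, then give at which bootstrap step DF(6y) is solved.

step 1 [1y] bond c/1=2/25: DF=(266841/250000 − 2/25·(0))/(1+2/25) = 9883/10000 ≈ 0.988300
step 2 [2y] bond c/1=1/16: DF=(174443/160000 − 1/16·(0.988300))/(1+1/16) = 121/125 ≈ 0.968000
step 3 [3y] swap r/1=767/28796: DF=(1 − 767/28796·(0.988300+0.968000))/(1+767/28796) = 9233/10000 ≈ 0.923300
step 4 [4y] bond c/1=27/400: DF=(4515023/4000000 − 27/400·(0.988300+0.968000+0.923300))/(1+27/400) = 8753/10000 ≈ 0.875300
step 5 [5y] zero: DF = P = 8671/10000 ≈ 0.867100
step 6 [6y] swap r/1=607/18133: DF=(1 − 607/18133·(0.988300+0.968000+0.923300+0.875300+0.867100))/(1+607/18133) = 8179/10000 ≈ 0.817900
step 7 [7y] swap r/1=2003/62396: DF=(1 − 2003/62396·(0.988300+0.968000+0.923300+0.875300+0.867100+0.817900))/(1+2003/62396) = 7997/10000 ≈ 0.799700

1 1 9883/10000
2 2 121/125
3 3 9233/10000
4 4 8753/10000
5 5 8671/10000
6 6 8179/10000
7 7 7997/10000
DF(6y) is solved at step 6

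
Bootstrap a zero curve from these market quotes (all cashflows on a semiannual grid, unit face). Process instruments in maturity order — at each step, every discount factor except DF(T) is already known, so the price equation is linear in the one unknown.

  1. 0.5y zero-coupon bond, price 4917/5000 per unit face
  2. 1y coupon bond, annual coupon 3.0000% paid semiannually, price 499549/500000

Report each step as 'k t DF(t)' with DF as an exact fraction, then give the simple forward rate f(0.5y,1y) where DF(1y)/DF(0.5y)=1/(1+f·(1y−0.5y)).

1 1/2 4917/5000
2 1 4849/5000
f(0.5y,1y) = ((4917/5000)/(4849/5000) − 1)/(1/2) = 136/4849 ≈ 2.8047%

step 1 [0.5y] zero: DF = P = 4917/5000 ≈ 0.983400
step 2 [1y] bond c/2=3/200: DF=(499549/500000 − 3/200·(0.983400))/(1+3/200) = 4849/5000 ≈ 0.969800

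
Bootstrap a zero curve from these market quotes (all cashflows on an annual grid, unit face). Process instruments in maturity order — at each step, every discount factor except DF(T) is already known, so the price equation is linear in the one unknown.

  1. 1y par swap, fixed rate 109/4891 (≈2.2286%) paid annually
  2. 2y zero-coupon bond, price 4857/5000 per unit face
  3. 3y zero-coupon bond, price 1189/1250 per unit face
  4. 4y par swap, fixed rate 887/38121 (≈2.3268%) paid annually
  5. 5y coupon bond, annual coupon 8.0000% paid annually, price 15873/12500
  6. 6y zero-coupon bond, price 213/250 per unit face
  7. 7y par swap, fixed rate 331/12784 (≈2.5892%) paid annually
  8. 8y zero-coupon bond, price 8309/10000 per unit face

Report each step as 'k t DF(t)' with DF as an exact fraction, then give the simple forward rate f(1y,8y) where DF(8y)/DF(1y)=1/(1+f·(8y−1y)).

1 1 4891/5000
2 2 4857/5000
3 3 1189/1250
4 4 9113/10000
5 5 4467/5000
6 6 213/250
7 7 1669/2000
8 8 8309/10000
f(1y,8y) = ((4891/5000)/(8309/10000) − 1)/(7) = 1473/58163 ≈ 2.5325%

step 1 [1y] swap r/1=109/4891: DF=(1 − 109/4891·(0))/(1+109/4891) = 4891/5000 ≈ 0.978200
step 2 [2y] zero: DF = P = 4857/5000 ≈ 0.971400
step 3 [3y] zero: DF = P = 1189/1250 ≈ 0.951200
step 4 [4y] swap r/1=887/38121: DF=(1 − 887/38121·(0.978200+0.971400+0.951200))/(1+887/38121) = 9113/10000 ≈ 0.911300
step 5 [5y] bond c/1=2/25: DF=(15873/12500 − 2/25·(0.978200+0.971400+0.951200+0.911300))/(1+2/25) = 4467/5000 ≈ 0.893400
step 6 [6y] zero: DF = P = 213/250 ≈ 0.852000
step 7 [7y] swap r/1=331/12784: DF=(1 − 331/12784·(0.978200+0.971400+0.951200+0.911300+0.893400+0.852000))/(1+331/12784) = 1669/2000 ≈ 0.834500
step 8 [8y] zero: DF = P = 8309/10000 ≈ 0.830900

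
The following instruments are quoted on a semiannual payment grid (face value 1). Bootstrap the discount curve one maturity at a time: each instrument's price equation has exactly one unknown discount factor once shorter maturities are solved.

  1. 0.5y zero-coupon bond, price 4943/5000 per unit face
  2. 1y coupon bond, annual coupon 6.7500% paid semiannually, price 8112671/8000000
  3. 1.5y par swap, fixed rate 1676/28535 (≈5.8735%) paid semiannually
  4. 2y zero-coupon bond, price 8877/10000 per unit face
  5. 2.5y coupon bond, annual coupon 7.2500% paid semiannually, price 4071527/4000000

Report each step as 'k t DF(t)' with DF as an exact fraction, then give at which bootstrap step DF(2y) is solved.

1 1/2 4943/5000
2 1 9487/10000
3 3/2 4581/5000
4 2 8877/10000
5 5/2 4257/5000
DF(2y) is solved at step 4

step 1 [0.5y] zero: DF = P = 4943/5000 ≈ 0.988600
step 2 [1y] bond c/2=27/800: DF=(8112671/8000000 − 27/800·(0.988600))/(1+27/800) = 9487/10000 ≈ 0.948700
step 3 [1.5y] swap r/2=838/28535: DF=(1 − 838/28535·(0.988600+0.948700))/(1+838/28535) = 4581/5000 ≈ 0.916200
step 4 [2y] zero: DF = P = 8877/10000 ≈ 0.887700
step 5 [2.5y] bond c/2=29/800: DF=(4071527/4000000 − 29/800·(0.988600+0.948700+0.916200+0.887700))/(1+29/800) = 4257/5000 ≈ 0.851400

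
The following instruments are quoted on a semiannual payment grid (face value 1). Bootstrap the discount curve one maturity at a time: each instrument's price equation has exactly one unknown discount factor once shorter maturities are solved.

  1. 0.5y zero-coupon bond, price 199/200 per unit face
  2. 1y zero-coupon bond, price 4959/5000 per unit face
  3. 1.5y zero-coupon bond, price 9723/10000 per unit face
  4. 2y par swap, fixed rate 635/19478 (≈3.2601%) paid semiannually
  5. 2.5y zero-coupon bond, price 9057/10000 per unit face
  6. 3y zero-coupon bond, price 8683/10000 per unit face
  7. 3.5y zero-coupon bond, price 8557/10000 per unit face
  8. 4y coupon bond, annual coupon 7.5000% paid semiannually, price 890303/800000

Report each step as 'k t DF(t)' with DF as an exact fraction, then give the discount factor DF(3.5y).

1 1/2 199/200
2 1 4959/5000
3 3/2 9723/10000
4 2 1873/2000
5 5/2 9057/10000
6 3 8683/10000
7 7/2 8557/10000
8 4 523/625
DF(3.5y) = 8557/10000 ≈ 0.855700

step 1 [0.5y] zero: DF = P = 199/200 ≈ 0.995000
step 2 [1y] zero: DF = P = 4959/5000 ≈ 0.991800
step 3 [1.5y] zero: DF = P = 9723/10000 ≈ 0.972300
step 4 [2y] swap r/2=635/38956: DF=(1 − 635/38956·(0.995000+0.991800+0.972300))/(1+635/38956) = 1873/2000 ≈ 0.936500
step 5 [2.5y] zero: DF = P = 9057/10000 ≈ 0.905700
step 6 [3y] zero: DF = P = 8683/10000 ≈ 0.868300
step 7 [3.5y] zero: DF = P = 8557/10000 ≈ 0.855700
step 8 [4y] bond c/2=3/80: DF=(890303/800000 − 3/80·(0.995000+0.991800+0.972300+0.936500+0.905700+0.868300+0.855700))/(1+3/80) = 523/625 ≈ 0.836800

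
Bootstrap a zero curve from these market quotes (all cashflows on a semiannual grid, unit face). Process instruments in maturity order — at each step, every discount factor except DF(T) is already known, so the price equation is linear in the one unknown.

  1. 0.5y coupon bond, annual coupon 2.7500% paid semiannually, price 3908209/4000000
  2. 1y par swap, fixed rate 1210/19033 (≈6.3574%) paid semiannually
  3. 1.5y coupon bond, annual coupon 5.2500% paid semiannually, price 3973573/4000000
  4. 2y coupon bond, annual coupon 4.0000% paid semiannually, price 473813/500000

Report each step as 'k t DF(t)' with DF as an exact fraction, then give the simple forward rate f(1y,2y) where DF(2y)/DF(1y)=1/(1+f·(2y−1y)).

step 1 [0.5y] bond c/2=11/800: DF=(3908209/4000000 − 11/800·(0))/(1+11/800) = 4819/5000 ≈ 0.963800
step 2 [1y] swap r/2=605/19033: DF=(1 − 605/19033·(0.963800))/(1+605/19033) = 1879/2000 ≈ 0.939500
step 3 [1.5y] bond c/2=21/800: DF=(3973573/4000000 − 21/800·(0.963800+0.939500))/(1+21/800) = 9193/10000 ≈ 0.919300
step 4 [2y] bond c/2=1/50: DF=(473813/500000 − 1/50·(0.963800+0.939500+0.919300))/(1+1/50) = 8737/10000 ≈ 0.873700

1 1/2 4819/5000
2 1 1879/2000
3 3/2 9193/10000
4 2 8737/10000
f(1y,2y) = ((1879/2000)/(8737/10000) − 1)/(1) = 658/8737 ≈ 7.5312%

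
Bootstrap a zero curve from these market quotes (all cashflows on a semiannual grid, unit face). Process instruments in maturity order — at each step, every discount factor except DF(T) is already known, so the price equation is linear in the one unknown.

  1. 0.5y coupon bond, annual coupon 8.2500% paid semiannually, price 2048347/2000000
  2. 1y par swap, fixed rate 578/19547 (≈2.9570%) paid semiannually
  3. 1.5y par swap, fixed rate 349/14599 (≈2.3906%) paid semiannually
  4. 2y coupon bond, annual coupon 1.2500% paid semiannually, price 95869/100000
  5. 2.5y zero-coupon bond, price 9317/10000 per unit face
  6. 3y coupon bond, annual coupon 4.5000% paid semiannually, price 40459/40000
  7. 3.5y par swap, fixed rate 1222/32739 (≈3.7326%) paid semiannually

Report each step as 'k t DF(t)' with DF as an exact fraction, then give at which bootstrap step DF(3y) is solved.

step 1 [0.5y] bond c/2=33/800: DF=(2048347/2000000 − 33/800·(0))/(1+33/800) = 2459/2500 ≈ 0.983600
step 2 [1y] swap r/2=289/19547: DF=(1 − 289/19547·(0.983600))/(1+289/19547) = 9711/10000 ≈ 0.971100
step 3 [1.5y] swap r/2=349/29198: DF=(1 − 349/29198·(0.983600+0.971100))/(1+349/29198) = 9651/10000 ≈ 0.965100
step 4 [2y] bond c/2=1/160: DF=(95869/100000 − 1/160·(0.983600+0.971100+0.965100))/(1+1/160) = 4673/5000 ≈ 0.934600
step 5 [2.5y] zero: DF = P = 9317/10000 ≈ 0.931700
step 6 [3y] bond c/2=9/400: DF=(40459/40000 − 9/400·(0.983600+0.971100+0.965100+0.934600+0.931700))/(1+9/400) = 8839/10000 ≈ 0.883900
step 7 [3.5y] swap r/2=611/32739: DF=(1 − 611/32739·(0.983600+0.971100+0.965100+0.934600+0.931700+0.883900))/(1+611/32739) = 4389/5000 ≈ 0.877800

1 1/2 2459/2500
2 1 9711/10000
3 3/2 9651/10000
4 2 4673/5000
5 5/2 9317/10000
6 3 8839/10000
7 7/2 4389/5000
DF(3y) is solved at step 6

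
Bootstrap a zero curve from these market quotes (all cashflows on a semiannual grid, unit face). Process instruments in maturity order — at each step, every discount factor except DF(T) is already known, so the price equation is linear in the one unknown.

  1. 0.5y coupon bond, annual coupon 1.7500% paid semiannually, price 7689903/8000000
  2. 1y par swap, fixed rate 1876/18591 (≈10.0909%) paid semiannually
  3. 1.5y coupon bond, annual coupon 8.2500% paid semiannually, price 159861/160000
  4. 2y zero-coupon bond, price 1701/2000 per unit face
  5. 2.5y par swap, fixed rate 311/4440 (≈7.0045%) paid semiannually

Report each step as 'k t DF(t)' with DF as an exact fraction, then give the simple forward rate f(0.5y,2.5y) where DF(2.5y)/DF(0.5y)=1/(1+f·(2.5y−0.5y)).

1 1/2 9529/10000
2 1 4531/5000
3 3/2 8859/10000
4 2 1701/2000
5 5/2 1689/2000
f(0.5y,2.5y) = ((9529/10000)/(1689/2000) − 1)/(2) = 542/8445 ≈ 6.4180%

step 1 [0.5y] bond c/2=7/800: DF=(7689903/8000000 − 7/800·(0))/(1+7/800) = 9529/10000 ≈ 0.952900
step 2 [1y] swap r/2=938/18591: DF=(1 − 938/18591·(0.952900))/(1+938/18591) = 4531/5000 ≈ 0.906200
step 3 [1.5y] bond c/2=33/800: DF=(159861/160000 − 33/800·(0.952900+0.906200))/(1+33/800) = 8859/10000 ≈ 0.885900
step 4 [2y] zero: DF = P = 1701/2000 ≈ 0.850500
step 5 [2.5y] swap r/2=311/8880: DF=(1 − 311/8880·(0.952900+0.906200+0.885900+0.850500))/(1+311/8880) = 1689/2000 ≈ 0.844500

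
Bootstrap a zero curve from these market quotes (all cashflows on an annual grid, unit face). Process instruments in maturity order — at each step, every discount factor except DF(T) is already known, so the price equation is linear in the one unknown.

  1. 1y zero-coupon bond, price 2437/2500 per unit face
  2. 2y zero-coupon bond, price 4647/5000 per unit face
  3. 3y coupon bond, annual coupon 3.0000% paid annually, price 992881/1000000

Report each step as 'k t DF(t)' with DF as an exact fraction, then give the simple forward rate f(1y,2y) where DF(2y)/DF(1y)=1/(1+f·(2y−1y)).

1 1 2437/2500
2 2 4647/5000
3 3 1817/2000
f(1y,2y) = ((2437/2500)/(4647/5000) − 1)/(1) = 227/4647 ≈ 4.8849%

step 1 [1y] zero: DF = P = 2437/2500 ≈ 0.974800
step 2 [2y] zero: DF = P = 4647/5000 ≈ 0.929400
step 3 [3y] bond c/1=3/100: DF=(992881/1000000 − 3/100·(0.974800+0.929400))/(1+3/100) = 1817/2000 ≈ 0.908500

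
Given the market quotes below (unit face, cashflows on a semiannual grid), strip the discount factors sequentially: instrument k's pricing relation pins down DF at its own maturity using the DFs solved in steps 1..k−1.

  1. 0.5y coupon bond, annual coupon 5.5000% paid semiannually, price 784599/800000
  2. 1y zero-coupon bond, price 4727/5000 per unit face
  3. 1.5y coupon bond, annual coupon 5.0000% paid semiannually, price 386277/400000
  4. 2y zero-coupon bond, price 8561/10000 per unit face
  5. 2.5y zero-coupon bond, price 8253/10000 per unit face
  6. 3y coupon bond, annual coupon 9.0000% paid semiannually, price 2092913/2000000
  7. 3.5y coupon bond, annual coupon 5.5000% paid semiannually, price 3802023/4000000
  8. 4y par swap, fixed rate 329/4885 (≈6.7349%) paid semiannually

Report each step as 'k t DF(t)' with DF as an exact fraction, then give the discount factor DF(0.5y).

1 1/2 1909/2000
2 1 4727/5000
3 3/2 4479/5000
4 2 8561/10000
5 5/2 8253/10000
6 3 4043/5000
7 7/2 1959/2500
8 4 7697/10000
DF(0.5y) = 1909/2000 ≈ 0.954500

step 1 [0.5y] bond c/2=11/400: DF=(784599/800000 − 11/400·(0))/(1+11/400) = 1909/2000 ≈ 0.954500
step 2 [1y] zero: DF = P = 4727/5000 ≈ 0.945400
step 3 [1.5y] bond c/2=1/40: DF=(386277/400000 − 1/40·(0.954500+0.945400))/(1+1/40) = 4479/5000 ≈ 0.895800
step 4 [2y] zero: DF = P = 8561/10000 ≈ 0.856100
step 5 [2.5y] zero: DF = P = 8253/10000 ≈ 0.825300
step 6 [3y] bond c/2=9/200: DF=(2092913/2000000 − 9/200·(0.954500+0.945400+0.895800+0.856100+0.825300))/(1+9/200) = 4043/5000 ≈ 0.808600
step 7 [3.5y] bond c/2=11/400: DF=(3802023/4000000 − 11/400·(0.954500+0.945400+0.895800+0.856100+0.825300+0.808600))/(1+11/400) = 1959/2500 ≈ 0.783600
step 8 [4y] swap r/2=329/9770: DF=(1 − 329/9770·(0.954500+0.945400+0.895800+0.856100+0.825300+0.808600+0.783600))/(1+329/9770) = 7697/10000 ≈ 0.769700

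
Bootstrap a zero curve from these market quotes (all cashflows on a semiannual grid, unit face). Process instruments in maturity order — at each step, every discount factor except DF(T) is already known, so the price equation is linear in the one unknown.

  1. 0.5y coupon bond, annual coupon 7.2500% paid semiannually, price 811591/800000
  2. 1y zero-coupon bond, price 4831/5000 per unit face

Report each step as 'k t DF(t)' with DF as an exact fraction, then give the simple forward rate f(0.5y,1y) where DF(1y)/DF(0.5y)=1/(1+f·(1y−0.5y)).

step 1 [0.5y] bond c/2=29/800: DF=(811591/800000 − 29/800·(0))/(1+29/800) = 979/1000 ≈ 0.979000
step 2 [1y] zero: DF = P = 4831/5000 ≈ 0.966200

1 1/2 979/1000
2 1 4831/5000
f(0.5y,1y) = ((979/1000)/(4831/5000) − 1)/(1/2) = 128/4831 ≈ 2.6496%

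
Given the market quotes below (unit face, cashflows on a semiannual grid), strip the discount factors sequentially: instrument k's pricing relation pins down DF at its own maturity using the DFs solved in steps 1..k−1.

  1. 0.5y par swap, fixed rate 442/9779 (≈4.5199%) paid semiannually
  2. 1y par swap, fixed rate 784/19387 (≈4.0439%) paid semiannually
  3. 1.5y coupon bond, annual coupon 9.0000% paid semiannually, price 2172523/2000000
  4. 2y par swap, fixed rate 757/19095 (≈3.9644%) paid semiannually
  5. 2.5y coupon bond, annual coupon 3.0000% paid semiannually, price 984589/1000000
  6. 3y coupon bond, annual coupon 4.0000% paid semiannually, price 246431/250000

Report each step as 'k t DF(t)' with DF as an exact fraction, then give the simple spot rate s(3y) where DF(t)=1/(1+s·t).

step 1 [0.5y] swap r/2=221/9779: DF=(1 − 221/9779·(0))/(1+221/9779) = 9779/10000 ≈ 0.977900
step 2 [1y] swap r/2=392/19387: DF=(1 − 392/19387·(0.977900))/(1+392/19387) = 1201/1250 ≈ 0.960800
step 3 [1.5y] bond c/2=9/200: DF=(2172523/2000000 − 9/200·(0.977900+0.960800))/(1+9/200) = 239/250 ≈ 0.956000
step 4 [2y] swap r/2=757/38190: DF=(1 − 757/38190·(0.977900+0.960800+0.956000))/(1+757/38190) = 9243/10000 ≈ 0.924300
step 5 [2.5y] bond c/2=3/200: DF=(984589/1000000 − 3/200·(0.977900+0.960800+0.956000+0.924300))/(1+3/200) = 571/625 ≈ 0.913600
step 6 [3y] bond c/2=1/50: DF=(246431/250000 − 1/50·(0.977900+0.960800+0.956000+0.924300+0.913600))/(1+1/50) = 546/625 ≈ 0.873600

1 1/2 9779/10000
2 1 1201/1250
3 3/2 239/250
4 2 9243/10000
5 5/2 571/625
6 3 546/625
s(3y) = (1/(546/625) − 1)/(3) = 79/1638 ≈ 4.8230%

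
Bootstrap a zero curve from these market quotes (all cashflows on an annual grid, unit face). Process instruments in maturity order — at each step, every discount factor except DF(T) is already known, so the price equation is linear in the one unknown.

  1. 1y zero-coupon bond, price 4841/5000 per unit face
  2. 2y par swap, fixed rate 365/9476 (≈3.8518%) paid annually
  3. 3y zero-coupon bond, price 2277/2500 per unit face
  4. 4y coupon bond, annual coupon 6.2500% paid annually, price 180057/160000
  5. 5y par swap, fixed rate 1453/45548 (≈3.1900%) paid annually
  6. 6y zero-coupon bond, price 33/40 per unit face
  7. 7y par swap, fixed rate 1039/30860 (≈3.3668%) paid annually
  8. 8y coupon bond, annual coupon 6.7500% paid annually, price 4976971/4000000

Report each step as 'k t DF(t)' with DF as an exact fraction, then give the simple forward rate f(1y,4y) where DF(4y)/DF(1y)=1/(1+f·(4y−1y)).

step 1 [1y] zero: DF = P = 4841/5000 ≈ 0.968200
step 2 [2y] swap r/1=365/9476: DF=(1 − 365/9476·(0.968200))/(1+365/9476) = 927/1000 ≈ 0.927000
step 3 [3y] zero: DF = P = 2277/2500 ≈ 0.910800
step 4 [4y] bond c/1=1/16: DF=(180057/160000 − 1/16·(0.968200+0.927000+0.910800))/(1+1/16) = 8941/10000 ≈ 0.894100
step 5 [5y] swap r/1=1453/45548: DF=(1 − 1453/45548·(0.968200+0.927000+0.910800+0.894100))/(1+1453/45548) = 8547/10000 ≈ 0.854700
step 6 [6y] zero: DF = P = 33/40 ≈ 0.825000
step 7 [7y] swap r/1=1039/30860: DF=(1 − 1039/30860·(0.968200+0.927000+0.910800+0.894100+0.854700+0.825000))/(1+1039/30860) = 3961/5000 ≈ 0.792200
step 8 [8y] bond c/1=27/400: DF=(4976971/4000000 − 27/400·(0.968200+0.927000+0.910800+0.894100+0.854700+0.825000+0.792200))/(1+27/400) = 7753/10000 ≈ 0.775300

1 1 4841/5000
2 2 927/1000
3 3 2277/2500
4 4 8941/10000
5 5 8547/10000
6 6 33/40
7 7 3961/5000
8 8 7753/10000
f(1y,4y) = ((4841/5000)/(8941/10000) − 1)/(3) = 247/8941 ≈ 2.7626%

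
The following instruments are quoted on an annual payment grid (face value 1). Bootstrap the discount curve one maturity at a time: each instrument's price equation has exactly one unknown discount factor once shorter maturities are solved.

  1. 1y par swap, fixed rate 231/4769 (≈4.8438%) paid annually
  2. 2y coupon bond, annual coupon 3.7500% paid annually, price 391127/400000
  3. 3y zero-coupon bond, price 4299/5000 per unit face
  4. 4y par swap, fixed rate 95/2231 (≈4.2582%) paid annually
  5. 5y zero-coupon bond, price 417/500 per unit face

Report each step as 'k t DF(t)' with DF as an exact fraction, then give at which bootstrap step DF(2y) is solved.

step 1 [1y] swap r/1=231/4769: DF=(1 − 231/4769·(0))/(1+231/4769) = 4769/5000 ≈ 0.953800
step 2 [2y] bond c/1=3/80: DF=(391127/400000 − 3/80·(0.953800))/(1+3/80) = 227/250 ≈ 0.908000
step 3 [3y] zero: DF = P = 4299/5000 ≈ 0.859800
step 4 [4y] swap r/1=95/2231: DF=(1 − 95/2231·(0.953800+0.908000+0.859800))/(1+95/2231) = 106/125 ≈ 0.848000
step 5 [5y] zero: DF = P = 417/500 ≈ 0.834000

1 1 4769/5000
2 2 227/250
3 3 4299/5000
4 4 106/125
5 5 417/500
DF(2y) is solved at step 2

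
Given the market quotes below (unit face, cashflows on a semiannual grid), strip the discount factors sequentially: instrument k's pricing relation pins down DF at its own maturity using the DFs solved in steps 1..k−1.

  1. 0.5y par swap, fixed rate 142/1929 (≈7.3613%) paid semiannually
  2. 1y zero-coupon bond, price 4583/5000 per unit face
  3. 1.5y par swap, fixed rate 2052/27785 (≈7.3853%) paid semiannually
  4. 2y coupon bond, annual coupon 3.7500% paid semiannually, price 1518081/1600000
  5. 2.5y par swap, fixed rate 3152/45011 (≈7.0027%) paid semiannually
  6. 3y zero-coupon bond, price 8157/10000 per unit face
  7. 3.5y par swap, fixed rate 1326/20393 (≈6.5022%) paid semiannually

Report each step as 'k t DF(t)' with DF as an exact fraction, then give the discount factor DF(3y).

step 1 [0.5y] swap r/2=71/1929: DF=(1 − 71/1929·(0))/(1+71/1929) = 1929/2000 ≈ 0.964500
step 2 [1y] zero: DF = P = 4583/5000 ≈ 0.916600
step 3 [1.5y] swap r/2=1026/27785: DF=(1 − 1026/27785·(0.964500+0.916600))/(1+1026/27785) = 4487/5000 ≈ 0.897400
step 4 [2y] bond c/2=3/160: DF=(1518081/1600000 − 3/160·(0.964500+0.916600+0.897400))/(1+3/160) = 4401/5000 ≈ 0.880200
step 5 [2.5y] swap r/2=1576/45011: DF=(1 − 1576/45011·(0.964500+0.916600+0.897400+0.880200))/(1+1576/45011) = 1053/1250 ≈ 0.842400
step 6 [3y] zero: DF = P = 8157/10000 ≈ 0.815700
step 7 [3.5y] swap r/2=663/20393: DF=(1 − 663/20393·(0.964500+0.916600+0.897400+0.880200+0.842400+0.815700))/(1+663/20393) = 8011/10000 ≈ 0.801100

1 1/2 1929/2000
2 1 4583/5000
3 3/2 4487/5000
4 2 4401/5000
5 5/2 1053/1250
6 3 8157/10000
7 7/2 8011/10000
DF(3y) = 8157/10000 ≈ 0.815700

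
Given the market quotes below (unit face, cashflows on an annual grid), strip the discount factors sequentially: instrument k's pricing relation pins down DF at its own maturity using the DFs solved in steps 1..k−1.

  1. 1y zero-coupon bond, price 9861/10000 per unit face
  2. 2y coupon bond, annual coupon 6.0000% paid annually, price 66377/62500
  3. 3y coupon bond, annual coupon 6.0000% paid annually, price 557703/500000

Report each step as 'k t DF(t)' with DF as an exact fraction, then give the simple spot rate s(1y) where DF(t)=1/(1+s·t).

1 1 9861/10000
2 2 9461/10000
3 3 9429/10000
s(1y) = (1/(9861/10000) − 1)/(1) = 139/9861 ≈ 1.4096%

step 1 [1y] zero: DF = P = 9861/10000 ≈ 0.986100
step 2 [2y] bond c/1=3/50: DF=(66377/62500 − 3/50·(0.986100))/(1+3/50) = 9461/10000 ≈ 0.946100
step 3 [3y] bond c/1=3/50: DF=(557703/500000 − 3/50·(0.986100+0.946100))/(1+3/50) = 9429/10000 ≈ 0.942900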